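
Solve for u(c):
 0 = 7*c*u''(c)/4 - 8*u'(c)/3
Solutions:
 u(c) = C1 + C2*c^(53/21)


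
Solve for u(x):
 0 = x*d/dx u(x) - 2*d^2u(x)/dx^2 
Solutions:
 u(x) = C1 + C2*erfi(x/2)


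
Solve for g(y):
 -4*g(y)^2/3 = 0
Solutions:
 g(y) = 0


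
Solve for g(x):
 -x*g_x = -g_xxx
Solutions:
 g(x) = C1 + Integral(C2*airyai(x) + C3*airybi(x), x)


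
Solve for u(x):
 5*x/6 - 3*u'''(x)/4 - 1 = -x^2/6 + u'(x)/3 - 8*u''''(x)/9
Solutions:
 u(x) = C1 + C2*exp(x*(-3^(1/3)*(64*sqrt(1267) + 2291)^(1/3) - 27*3^(2/3)/(64*sqrt(1267) + 2291)^(1/3) + 18)/64)*sin(3^(1/6)*x*(-3^(2/3)*(64*sqrt(1267) + 2291)^(1/3) + 81/(64*sqrt(1267) + 2291)^(1/3))/64) + C3*exp(x*(-3^(1/3)*(64*sqrt(1267) + 2291)^(1/3) - 27*3^(2/3)/(64*sqrt(1267) + 2291)^(1/3) + 18)/64)*cos(3^(1/6)*x*(-3^(2/3)*(64*sqrt(1267) + 2291)^(1/3) + 81/(64*sqrt(1267) + 2291)^(1/3))/64) + C4*exp(x*(27*3^(2/3)/(64*sqrt(1267) + 2291)^(1/3) + 9 + 3^(1/3)*(64*sqrt(1267) + 2291)^(1/3))/32) + x^3/6 + 5*x^2/4 - 21*x/4


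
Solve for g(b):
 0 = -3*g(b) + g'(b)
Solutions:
 g(b) = C1*exp(3*b)


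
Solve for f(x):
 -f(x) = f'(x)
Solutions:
 f(x) = C1*exp(-x)


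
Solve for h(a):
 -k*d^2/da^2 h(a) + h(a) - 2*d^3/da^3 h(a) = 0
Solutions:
 h(a) = C1*exp(-a*(k^2/(k^3 + sqrt(-k^6 + (k^3 - 54)^2) - 54)^(1/3) + k + (k^3 + sqrt(-k^6 + (k^3 - 54)^2) - 54)^(1/3))/6) + C2*exp(a*(-4*k^2/((-1 + sqrt(3)*I)*(k^3 + sqrt(-k^6 + (k^3 - 54)^2) - 54)^(1/3)) - 2*k + (k^3 + sqrt(-k^6 + (k^3 - 54)^2) - 54)^(1/3) - sqrt(3)*I*(k^3 + sqrt(-k^6 + (k^3 - 54)^2) - 54)^(1/3))/12) + C3*exp(a*(4*k^2/((1 + sqrt(3)*I)*(k^3 + sqrt(-k^6 + (k^3 - 54)^2) - 54)^(1/3)) - 2*k + (k^3 + sqrt(-k^6 + (k^3 - 54)^2) - 54)^(1/3) + sqrt(3)*I*(k^3 + sqrt(-k^6 + (k^3 - 54)^2) - 54)^(1/3))/12)


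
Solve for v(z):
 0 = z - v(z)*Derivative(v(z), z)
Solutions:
 v(z) = -sqrt(C1 + z^2)
 v(z) = sqrt(C1 + z^2)


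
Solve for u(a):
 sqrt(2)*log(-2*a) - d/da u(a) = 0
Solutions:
 u(a) = C1 + sqrt(2)*a*log(-a) + sqrt(2)*a*(-1 + log(2))


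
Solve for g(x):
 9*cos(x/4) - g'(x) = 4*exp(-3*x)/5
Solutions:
 g(x) = C1 + 36*sin(x/4) + 4*exp(-3*x)/15


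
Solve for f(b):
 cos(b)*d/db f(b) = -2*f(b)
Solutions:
 f(b) = C1*(sin(b) - 1)/(sin(b) + 1)


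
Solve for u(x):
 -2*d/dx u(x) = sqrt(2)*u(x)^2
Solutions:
 u(x) = 2/(C1 + sqrt(2)*x)


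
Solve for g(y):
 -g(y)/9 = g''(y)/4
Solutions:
 g(y) = C1*sin(2*y/3) + C2*cos(2*y/3)


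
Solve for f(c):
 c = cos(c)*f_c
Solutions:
 f(c) = C1 + Integral(c/cos(c), c)


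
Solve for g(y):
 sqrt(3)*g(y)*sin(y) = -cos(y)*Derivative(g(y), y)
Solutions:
 g(y) = C1*cos(y)^(sqrt(3))


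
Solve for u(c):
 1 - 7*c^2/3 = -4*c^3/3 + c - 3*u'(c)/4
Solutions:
 u(c) = C1 - 4*c^4/9 + 28*c^3/27 + 2*c^2/3 - 4*c/3


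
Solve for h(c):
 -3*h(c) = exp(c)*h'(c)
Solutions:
 h(c) = C1*exp(3*exp(-c))


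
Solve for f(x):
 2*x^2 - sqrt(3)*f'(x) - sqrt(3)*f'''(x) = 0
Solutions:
 f(x) = C1 + C2*sin(x) + C3*cos(x) + 2*sqrt(3)*x^3/9 - 4*sqrt(3)*x/3


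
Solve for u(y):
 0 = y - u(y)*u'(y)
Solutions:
 u(y) = -sqrt(C1 + y^2)
 u(y) = sqrt(C1 + y^2)


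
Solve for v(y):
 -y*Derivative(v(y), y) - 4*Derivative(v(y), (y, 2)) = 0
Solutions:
 v(y) = C1 + C2*erf(sqrt(2)*y/4)


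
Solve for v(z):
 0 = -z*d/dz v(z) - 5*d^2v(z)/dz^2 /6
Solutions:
 v(z) = C1 + C2*erf(sqrt(15)*z/5)


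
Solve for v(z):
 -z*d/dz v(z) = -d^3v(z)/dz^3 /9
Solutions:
 v(z) = C1 + Integral(C2*airyai(3^(2/3)*z) + C3*airybi(3^(2/3)*z), z)


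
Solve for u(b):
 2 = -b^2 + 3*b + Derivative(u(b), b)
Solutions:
 u(b) = C1 + b^3/3 - 3*b^2/2 + 2*b


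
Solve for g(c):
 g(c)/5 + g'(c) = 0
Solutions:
 g(c) = C1*exp(-c/5)


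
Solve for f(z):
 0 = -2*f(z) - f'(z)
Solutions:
 f(z) = C1*exp(-2*z)


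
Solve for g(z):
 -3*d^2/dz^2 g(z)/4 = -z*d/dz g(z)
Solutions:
 g(z) = C1 + C2*erfi(sqrt(6)*z/3)


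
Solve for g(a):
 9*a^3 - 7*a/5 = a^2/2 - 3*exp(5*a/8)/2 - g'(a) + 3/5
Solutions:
 g(a) = C1 - 9*a^4/4 + a^3/6 + 7*a^2/10 + 3*a/5 - 12*exp(5*a/8)/5


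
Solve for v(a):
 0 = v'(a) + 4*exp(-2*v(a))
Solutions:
 v(a) = log(-sqrt(C1 - 8*a))
 v(a) = log(C1 - 8*a)/2


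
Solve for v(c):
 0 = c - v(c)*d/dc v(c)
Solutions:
 v(c) = -sqrt(C1 + c^2)
 v(c) = sqrt(C1 + c^2)


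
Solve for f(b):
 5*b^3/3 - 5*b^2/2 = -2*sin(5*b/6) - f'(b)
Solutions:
 f(b) = C1 - 5*b^4/12 + 5*b^3/6 + 12*cos(5*b/6)/5


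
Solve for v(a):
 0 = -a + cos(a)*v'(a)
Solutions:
 v(a) = C1 + Integral(a/cos(a), a)


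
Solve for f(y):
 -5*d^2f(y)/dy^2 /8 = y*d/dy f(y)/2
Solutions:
 f(y) = C1 + C2*erf(sqrt(10)*y/5)


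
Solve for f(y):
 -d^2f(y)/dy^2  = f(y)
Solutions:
 f(y) = C1*sin(y) + C2*cos(y)


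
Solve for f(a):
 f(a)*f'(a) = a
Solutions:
 f(a) = -sqrt(C1 + a^2)
 f(a) = sqrt(C1 + a^2)


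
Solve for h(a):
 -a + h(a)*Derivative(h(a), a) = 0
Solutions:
 h(a) = -sqrt(C1 + a^2)
 h(a) = sqrt(C1 + a^2)


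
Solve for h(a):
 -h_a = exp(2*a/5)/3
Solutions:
 h(a) = C1 - 5*exp(2*a/5)/6


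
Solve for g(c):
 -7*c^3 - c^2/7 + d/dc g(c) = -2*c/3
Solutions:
 g(c) = C1 + 7*c^4/4 + c^3/21 - c^2/3


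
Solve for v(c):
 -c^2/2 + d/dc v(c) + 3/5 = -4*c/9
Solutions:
 v(c) = C1 + c^3/6 - 2*c^2/9 - 3*c/5


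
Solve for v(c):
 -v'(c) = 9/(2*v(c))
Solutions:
 v(c) = -sqrt(C1 - 9*c)
 v(c) = sqrt(C1 - 9*c)


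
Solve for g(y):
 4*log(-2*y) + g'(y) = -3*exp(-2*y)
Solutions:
 g(y) = C1 - 4*y*log(-y) + 4*y*(1 - log(2)) + 3*exp(-2*y)/2


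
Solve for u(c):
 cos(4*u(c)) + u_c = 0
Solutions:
 u(c) = -asin((C1 + exp(8*c))/(C1 - exp(8*c)))/4 + pi/4
 u(c) = asin((C1 + exp(8*c))/(C1 - exp(8*c)))/4


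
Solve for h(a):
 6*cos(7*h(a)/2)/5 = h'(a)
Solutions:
 -6*a/5 - log(sin(7*h(a)/2) - 1)/7 + log(sin(7*h(a)/2) + 1)/7 = C1


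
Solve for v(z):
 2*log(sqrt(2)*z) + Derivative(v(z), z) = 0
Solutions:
 v(z) = C1 - 2*z*log(z) - z*log(2) + 2*z


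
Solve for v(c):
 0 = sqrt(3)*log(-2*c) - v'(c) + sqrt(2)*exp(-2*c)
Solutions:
 v(c) = C1 + sqrt(3)*c*log(-c) + sqrt(3)*c*(-1 + log(2)) - sqrt(2)*exp(-2*c)/2


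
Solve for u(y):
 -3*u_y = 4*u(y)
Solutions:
 u(y) = C1*exp(-4*y/3)


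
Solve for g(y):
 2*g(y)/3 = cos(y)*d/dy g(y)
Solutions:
 g(y) = C1*(sin(y) + 1)^(1/3)/(sin(y) - 1)^(1/3)


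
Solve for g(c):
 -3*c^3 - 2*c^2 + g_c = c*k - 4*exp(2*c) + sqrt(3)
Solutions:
 g(c) = C1 + 3*c^4/4 + 2*c^3/3 + c^2*k/2 + sqrt(3)*c - 2*exp(2*c)


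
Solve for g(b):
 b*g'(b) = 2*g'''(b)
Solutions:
 g(b) = C1 + Integral(C2*airyai(2^(2/3)*b/2) + C3*airybi(2^(2/3)*b/2), b)


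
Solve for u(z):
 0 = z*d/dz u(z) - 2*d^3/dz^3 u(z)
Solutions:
 u(z) = C1 + Integral(C2*airyai(2^(2/3)*z/2) + C3*airybi(2^(2/3)*z/2), z)


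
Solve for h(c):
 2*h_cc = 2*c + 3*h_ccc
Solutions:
 h(c) = C1 + C2*c + C3*exp(2*c/3) + c^3/6 + 3*c^2/4


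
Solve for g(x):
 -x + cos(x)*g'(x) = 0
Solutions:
 g(x) = C1 + Integral(x/cos(x), x)


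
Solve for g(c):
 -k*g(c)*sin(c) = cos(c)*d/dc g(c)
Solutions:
 g(c) = C1*exp(k*log(cos(c)))


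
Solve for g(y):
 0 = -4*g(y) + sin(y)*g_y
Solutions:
 g(y) = C1*(cos(y)^2 - 2*cos(y) + 1)/(cos(y)^2 + 2*cos(y) + 1)


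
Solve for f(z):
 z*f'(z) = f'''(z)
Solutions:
 f(z) = C1 + Integral(C2*airyai(z) + C3*airybi(z), z)


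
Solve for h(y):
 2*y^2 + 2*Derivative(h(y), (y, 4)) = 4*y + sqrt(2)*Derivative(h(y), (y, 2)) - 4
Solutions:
 h(y) = C1 + C2*y + C3*exp(-2^(3/4)*y/2) + C4*exp(2^(3/4)*y/2) + sqrt(2)*y^4/12 - sqrt(2)*y^3/3 + y^2*(sqrt(2) + 2)


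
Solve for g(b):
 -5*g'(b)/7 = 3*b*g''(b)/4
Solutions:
 g(b) = C1 + C2*b^(1/21)


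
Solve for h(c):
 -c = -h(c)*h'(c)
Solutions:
 h(c) = -sqrt(C1 + c^2)
 h(c) = sqrt(C1 + c^2)


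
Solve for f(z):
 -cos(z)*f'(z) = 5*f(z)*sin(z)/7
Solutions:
 f(z) = C1*cos(z)^(5/7)


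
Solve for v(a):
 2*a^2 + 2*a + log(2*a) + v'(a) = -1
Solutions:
 v(a) = C1 - 2*a^3/3 - a^2 - a*log(a) - a*log(2)


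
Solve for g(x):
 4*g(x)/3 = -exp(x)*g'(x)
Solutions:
 g(x) = C1*exp(4*exp(-x)/3)


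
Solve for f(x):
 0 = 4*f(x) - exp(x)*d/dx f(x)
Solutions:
 f(x) = C1*exp(-4*exp(-x))


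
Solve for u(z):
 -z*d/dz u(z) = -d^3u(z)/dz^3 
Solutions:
 u(z) = C1 + Integral(C2*airyai(z) + C3*airybi(z), z)


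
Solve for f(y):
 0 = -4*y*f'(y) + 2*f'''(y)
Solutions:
 f(y) = C1 + Integral(C2*airyai(2^(1/3)*y) + C3*airybi(2^(1/3)*y), y)


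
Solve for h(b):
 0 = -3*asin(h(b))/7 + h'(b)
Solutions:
 Integral(1/asin(_y), (_y, h(b))) = C1 + 3*b/7


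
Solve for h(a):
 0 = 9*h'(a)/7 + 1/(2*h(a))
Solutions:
 h(a) = -sqrt(C1 - 7*a)/3
 h(a) = sqrt(C1 - 7*a)/3


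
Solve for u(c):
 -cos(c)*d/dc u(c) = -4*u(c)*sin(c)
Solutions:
 u(c) = C1/cos(c)^4


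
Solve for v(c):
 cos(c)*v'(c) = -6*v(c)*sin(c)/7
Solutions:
 v(c) = C1*cos(c)^(6/7)


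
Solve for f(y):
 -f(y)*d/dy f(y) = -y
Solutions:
 f(y) = -sqrt(C1 + y^2)
 f(y) = sqrt(C1 + y^2)


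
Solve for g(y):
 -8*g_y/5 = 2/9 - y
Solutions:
 g(y) = C1 + 5*y^2/16 - 5*y/36


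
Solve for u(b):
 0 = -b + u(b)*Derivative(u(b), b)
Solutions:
 u(b) = -sqrt(C1 + b^2)
 u(b) = sqrt(C1 + b^2)


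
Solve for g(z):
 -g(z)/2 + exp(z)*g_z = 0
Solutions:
 g(z) = C1*exp(-exp(-z)/2)


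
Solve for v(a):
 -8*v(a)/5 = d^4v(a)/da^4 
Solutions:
 v(a) = (C1*sin(2^(1/4)*5^(3/4)*a/5) + C2*cos(2^(1/4)*5^(3/4)*a/5))*exp(-2^(1/4)*5^(3/4)*a/5) + (C3*sin(2^(1/4)*5^(3/4)*a/5) + C4*cos(2^(1/4)*5^(3/4)*a/5))*exp(2^(1/4)*5^(3/4)*a/5)


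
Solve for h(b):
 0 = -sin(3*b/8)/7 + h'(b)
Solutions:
 h(b) = C1 - 8*cos(3*b/8)/21


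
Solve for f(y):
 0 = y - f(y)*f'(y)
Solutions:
 f(y) = -sqrt(C1 + y^2)
 f(y) = sqrt(C1 + y^2)


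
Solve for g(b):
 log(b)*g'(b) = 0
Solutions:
 g(b) = C1


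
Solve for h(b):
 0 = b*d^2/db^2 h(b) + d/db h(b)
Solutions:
 h(b) = C1 + C2*log(b)


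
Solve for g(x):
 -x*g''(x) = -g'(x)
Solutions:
 g(x) = C1 + C2*x^2


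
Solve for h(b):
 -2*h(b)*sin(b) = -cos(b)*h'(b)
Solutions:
 h(b) = C1/cos(b)^2


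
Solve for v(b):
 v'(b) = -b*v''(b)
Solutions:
 v(b) = C1 + C2*log(b)


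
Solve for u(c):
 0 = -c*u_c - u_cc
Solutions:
 u(c) = C1 + C2*erf(sqrt(2)*c/2)


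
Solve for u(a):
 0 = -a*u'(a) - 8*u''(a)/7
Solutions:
 u(a) = C1 + C2*erf(sqrt(7)*a/4)


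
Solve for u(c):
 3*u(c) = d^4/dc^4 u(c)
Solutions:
 u(c) = C1*exp(-3^(1/4)*c) + C2*exp(3^(1/4)*c) + C3*sin(3^(1/4)*c) + C4*cos(3^(1/4)*c)


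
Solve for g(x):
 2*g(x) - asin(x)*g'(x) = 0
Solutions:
 g(x) = C1*exp(2*Integral(1/asin(x), x))


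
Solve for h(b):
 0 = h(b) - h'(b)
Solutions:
 h(b) = C1*exp(b)


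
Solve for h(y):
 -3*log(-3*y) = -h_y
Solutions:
 h(y) = C1 + 3*y*log(-y) + 3*y*(-1 + log(3))


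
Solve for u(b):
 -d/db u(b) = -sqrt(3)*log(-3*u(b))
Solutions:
 -sqrt(3)*Integral(1/(log(-_y) + log(3)), (_y, u(b)))/3 = C1 - b


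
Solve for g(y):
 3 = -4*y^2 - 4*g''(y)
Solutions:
 g(y) = C1 + C2*y - y^4/12 - 3*y^2/8


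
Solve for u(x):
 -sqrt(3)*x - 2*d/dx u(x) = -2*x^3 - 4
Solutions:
 u(x) = C1 + x^4/4 - sqrt(3)*x^2/4 + 2*x


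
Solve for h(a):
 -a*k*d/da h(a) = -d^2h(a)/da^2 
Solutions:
 h(a) = Piecewise((-sqrt(2)*sqrt(pi)*C1*erf(sqrt(2)*a*sqrt(-k)/2)/(2*sqrt(-k)) - C2, (k > 0) | (k < 0)), (-C1*a - C2, True))


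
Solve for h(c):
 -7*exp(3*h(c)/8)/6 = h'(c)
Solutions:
 h(c) = 8*log(1/(C1 + 7*c))/3 + 32*log(2)/3
 h(c) = 8*log(2^(1/3)*(-1 - sqrt(3)*I)*(1/(C1 + 7*c))^(1/3))
 h(c) = 8*log(2^(1/3)*(-1 + sqrt(3)*I)*(1/(C1 + 7*c))^(1/3))


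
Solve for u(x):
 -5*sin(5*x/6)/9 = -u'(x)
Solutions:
 u(x) = C1 - 2*cos(5*x/6)/3


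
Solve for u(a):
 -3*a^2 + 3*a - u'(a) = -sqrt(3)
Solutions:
 u(a) = C1 - a^3 + 3*a^2/2 + sqrt(3)*a


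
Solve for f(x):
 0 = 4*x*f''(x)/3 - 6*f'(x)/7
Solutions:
 f(x) = C1 + C2*x^(23/14)


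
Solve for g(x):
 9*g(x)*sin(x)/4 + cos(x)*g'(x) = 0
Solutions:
 g(x) = C1*cos(x)^(9/4)


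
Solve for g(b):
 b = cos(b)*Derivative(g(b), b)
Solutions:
 g(b) = C1 + Integral(b/cos(b), b)


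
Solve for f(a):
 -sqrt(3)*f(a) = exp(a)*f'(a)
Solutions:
 f(a) = C1*exp(sqrt(3)*exp(-a))


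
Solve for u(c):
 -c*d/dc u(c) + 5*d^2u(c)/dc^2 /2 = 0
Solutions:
 u(c) = C1 + C2*erfi(sqrt(5)*c/5)


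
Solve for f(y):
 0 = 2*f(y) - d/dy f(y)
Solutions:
 f(y) = C1*exp(2*y)


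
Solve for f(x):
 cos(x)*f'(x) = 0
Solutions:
 f(x) = C1


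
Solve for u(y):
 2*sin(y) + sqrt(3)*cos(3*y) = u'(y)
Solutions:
 u(y) = C1 + sqrt(3)*sin(3*y)/3 - 2*cos(y)


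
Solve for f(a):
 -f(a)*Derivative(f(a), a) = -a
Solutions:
 f(a) = -sqrt(C1 + a^2)
 f(a) = sqrt(C1 + a^2)


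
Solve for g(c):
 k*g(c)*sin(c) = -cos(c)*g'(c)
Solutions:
 g(c) = C1*exp(k*log(cos(c)))


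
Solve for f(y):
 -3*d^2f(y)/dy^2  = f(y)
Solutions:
 f(y) = C1*sin(sqrt(3)*y/3) + C2*cos(sqrt(3)*y/3)


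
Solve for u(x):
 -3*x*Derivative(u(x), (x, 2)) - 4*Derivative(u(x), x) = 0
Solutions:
 u(x) = C1 + C2/x^(1/3)


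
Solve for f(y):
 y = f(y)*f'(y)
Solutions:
 f(y) = -sqrt(C1 + y^2)
 f(y) = sqrt(C1 + y^2)


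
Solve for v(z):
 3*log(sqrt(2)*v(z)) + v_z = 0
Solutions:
 2*Integral(1/(2*log(_y) + log(2)), (_y, v(z)))/3 = C1 - z


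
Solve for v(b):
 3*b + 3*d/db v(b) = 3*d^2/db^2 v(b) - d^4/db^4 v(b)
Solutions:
 v(b) = C1 + C2*exp(2^(1/3)*b*(2/(sqrt(5) + 3)^(1/3) + 2^(1/3)*(sqrt(5) + 3)^(1/3))/4)*sin(2^(1/3)*sqrt(3)*b*(-2^(1/3)*(sqrt(5) + 3)^(1/3) + 2/(sqrt(5) + 3)^(1/3))/4) + C3*exp(2^(1/3)*b*(2/(sqrt(5) + 3)^(1/3) + 2^(1/3)*(sqrt(5) + 3)^(1/3))/4)*cos(2^(1/3)*sqrt(3)*b*(-2^(1/3)*(sqrt(5) + 3)^(1/3) + 2/(sqrt(5) + 3)^(1/3))/4) + C4*exp(-2^(1/3)*b*((sqrt(5) + 3)^(-1/3) + 2^(1/3)*(sqrt(5) + 3)^(1/3)/2)) - b^2/2 - b


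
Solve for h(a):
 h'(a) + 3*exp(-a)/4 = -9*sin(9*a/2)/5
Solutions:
 h(a) = C1 + 2*cos(9*a/2)/5 + 3*exp(-a)/4


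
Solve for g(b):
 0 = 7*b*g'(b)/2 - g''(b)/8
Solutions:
 g(b) = C1 + C2*erfi(sqrt(14)*b)


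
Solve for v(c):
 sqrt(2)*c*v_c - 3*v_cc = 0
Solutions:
 v(c) = C1 + C2*erfi(2^(3/4)*sqrt(3)*c/6)


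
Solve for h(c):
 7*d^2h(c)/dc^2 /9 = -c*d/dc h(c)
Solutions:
 h(c) = C1 + C2*erf(3*sqrt(14)*c/14)


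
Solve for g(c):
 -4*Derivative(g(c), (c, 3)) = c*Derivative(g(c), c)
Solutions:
 g(c) = C1 + Integral(C2*airyai(-2^(1/3)*c/2) + C3*airybi(-2^(1/3)*c/2), c)


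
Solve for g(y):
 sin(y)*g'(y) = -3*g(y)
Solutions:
 g(y) = C1*(cos(y) + 1)^(3/2)/(cos(y) - 1)^(3/2)


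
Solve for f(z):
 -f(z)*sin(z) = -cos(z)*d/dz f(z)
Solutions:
 f(z) = C1/cos(z)


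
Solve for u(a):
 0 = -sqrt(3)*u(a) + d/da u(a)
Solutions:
 u(a) = C1*exp(sqrt(3)*a)


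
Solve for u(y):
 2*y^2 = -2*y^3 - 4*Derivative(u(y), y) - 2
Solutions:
 u(y) = C1 - y^4/8 - y^3/6 - y/2


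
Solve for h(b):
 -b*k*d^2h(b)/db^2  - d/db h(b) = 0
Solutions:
 h(b) = C1 + b^(((re(k) - 1)*re(k) + im(k)^2)/(re(k)^2 + im(k)^2))*(C2*sin(log(b)*Abs(im(k))/(re(k)^2 + im(k)^2)) + C3*cos(log(b)*im(k)/(re(k)^2 + im(k)^2)))


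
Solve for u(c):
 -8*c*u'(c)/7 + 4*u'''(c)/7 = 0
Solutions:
 u(c) = C1 + Integral(C2*airyai(2^(1/3)*c) + C3*airybi(2^(1/3)*c), c)


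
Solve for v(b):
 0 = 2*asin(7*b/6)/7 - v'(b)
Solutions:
 v(b) = C1 + 2*b*asin(7*b/6)/7 + 2*sqrt(36 - 49*b^2)/49


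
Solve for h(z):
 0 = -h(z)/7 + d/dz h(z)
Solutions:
 h(z) = C1*exp(z/7)


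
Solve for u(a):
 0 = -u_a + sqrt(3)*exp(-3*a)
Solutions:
 u(a) = C1 - sqrt(3)*exp(-3*a)/3


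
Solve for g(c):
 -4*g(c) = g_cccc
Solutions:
 g(c) = (C1*sin(c) + C2*cos(c))*exp(-c) + (C3*sin(c) + C4*cos(c))*exp(c)


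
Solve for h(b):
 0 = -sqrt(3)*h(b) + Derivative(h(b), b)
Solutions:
 h(b) = C1*exp(sqrt(3)*b)


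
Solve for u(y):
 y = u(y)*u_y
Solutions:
 u(y) = -sqrt(C1 + y^2)
 u(y) = sqrt(C1 + y^2)


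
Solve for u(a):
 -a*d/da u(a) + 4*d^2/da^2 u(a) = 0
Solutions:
 u(a) = C1 + C2*erfi(sqrt(2)*a/4)


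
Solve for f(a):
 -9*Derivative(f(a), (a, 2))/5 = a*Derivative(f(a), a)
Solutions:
 f(a) = C1 + C2*erf(sqrt(10)*a/6)


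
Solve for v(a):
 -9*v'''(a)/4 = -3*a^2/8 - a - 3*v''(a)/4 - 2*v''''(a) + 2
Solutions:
 v(a) = C1 + C2*a - a^4/24 - 13*a^3/18 - 23*a^2/6 + (C3*sin(sqrt(15)*a/16) + C4*cos(sqrt(15)*a/16))*exp(9*a/16)


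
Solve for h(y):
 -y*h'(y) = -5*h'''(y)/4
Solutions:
 h(y) = C1 + Integral(C2*airyai(10^(2/3)*y/5) + C3*airybi(10^(2/3)*y/5), y)


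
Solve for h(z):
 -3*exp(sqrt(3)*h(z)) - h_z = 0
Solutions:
 h(z) = sqrt(3)*(2*log(1/(C1 + 3*z)) - log(3))/6


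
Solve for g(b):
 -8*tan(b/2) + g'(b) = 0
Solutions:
 g(b) = C1 - 16*log(cos(b/2))


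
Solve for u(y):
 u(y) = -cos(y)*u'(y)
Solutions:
 u(y) = C1*sqrt(sin(y) - 1)/sqrt(sin(y) + 1)


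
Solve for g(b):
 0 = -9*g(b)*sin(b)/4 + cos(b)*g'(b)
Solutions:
 g(b) = C1/cos(b)^(9/4)


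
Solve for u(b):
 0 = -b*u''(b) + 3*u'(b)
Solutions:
 u(b) = C1 + C2*b^4


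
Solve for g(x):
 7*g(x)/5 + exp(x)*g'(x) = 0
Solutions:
 g(x) = C1*exp(7*exp(-x)/5)


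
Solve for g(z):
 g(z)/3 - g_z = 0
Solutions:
 g(z) = C1*exp(z/3)


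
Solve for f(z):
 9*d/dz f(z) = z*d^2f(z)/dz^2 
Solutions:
 f(z) = C1 + C2*z^10


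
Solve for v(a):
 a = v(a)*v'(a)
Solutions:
 v(a) = -sqrt(C1 + a^2)
 v(a) = sqrt(C1 + a^2)


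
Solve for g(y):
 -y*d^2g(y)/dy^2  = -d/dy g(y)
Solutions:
 g(y) = C1 + C2*y^2


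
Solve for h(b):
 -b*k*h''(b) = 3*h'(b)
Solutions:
 h(b) = C1 + b^(((re(k) - 3)*re(k) + im(k)^2)/(re(k)^2 + im(k)^2))*(C2*sin(3*log(b)*Abs(im(k))/(re(k)^2 + im(k)^2)) + C3*cos(3*log(b)*im(k)/(re(k)^2 + im(k)^2)))


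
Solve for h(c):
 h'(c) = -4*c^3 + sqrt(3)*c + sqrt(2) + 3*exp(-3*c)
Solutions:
 h(c) = C1 - c^4 + sqrt(3)*c^2/2 + sqrt(2)*c - exp(-3*c)


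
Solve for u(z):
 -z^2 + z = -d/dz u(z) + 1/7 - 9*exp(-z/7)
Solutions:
 u(z) = C1 + z^3/3 - z^2/2 + z/7 + 63*exp(-z/7)


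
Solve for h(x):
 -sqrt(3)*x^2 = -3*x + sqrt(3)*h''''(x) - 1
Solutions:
 h(x) = C1 + C2*x + C3*x^2 + C4*x^3 - x^6/360 + sqrt(3)*x^5/120 + sqrt(3)*x^4/72


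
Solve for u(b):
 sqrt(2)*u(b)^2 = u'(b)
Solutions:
 u(b) = -1/(C1 + sqrt(2)*b)


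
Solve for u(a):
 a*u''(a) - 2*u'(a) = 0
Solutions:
 u(a) = C1 + C2*a^3


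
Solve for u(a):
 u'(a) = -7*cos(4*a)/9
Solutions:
 u(a) = C1 - 7*sin(4*a)/36


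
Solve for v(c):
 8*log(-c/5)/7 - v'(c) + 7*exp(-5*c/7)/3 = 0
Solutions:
 v(c) = C1 + 8*c*log(-c)/7 + 8*c*(-log(5) - 1)/7 - 49*exp(-5*c/7)/15


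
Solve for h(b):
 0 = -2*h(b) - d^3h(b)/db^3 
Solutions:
 h(b) = C3*exp(-2^(1/3)*b) + (C1*sin(2^(1/3)*sqrt(3)*b/2) + C2*cos(2^(1/3)*sqrt(3)*b/2))*exp(2^(1/3)*b/2)


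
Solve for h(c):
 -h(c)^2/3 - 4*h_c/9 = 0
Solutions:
 h(c) = 4/(C1 + 3*c)


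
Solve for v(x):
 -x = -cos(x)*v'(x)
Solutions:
 v(x) = C1 + Integral(x/cos(x), x)


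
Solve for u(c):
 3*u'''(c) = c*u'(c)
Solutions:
 u(c) = C1 + Integral(C2*airyai(3^(2/3)*c/3) + C3*airybi(3^(2/3)*c/3), c)


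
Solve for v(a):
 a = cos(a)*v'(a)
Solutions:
 v(a) = C1 + Integral(a/cos(a), a)


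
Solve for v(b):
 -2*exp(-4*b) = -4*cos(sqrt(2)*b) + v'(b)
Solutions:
 v(b) = C1 + 2*sqrt(2)*sin(sqrt(2)*b) + exp(-4*b)/2


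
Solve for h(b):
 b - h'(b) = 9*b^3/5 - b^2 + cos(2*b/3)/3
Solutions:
 h(b) = C1 - 9*b^4/20 + b^3/3 + b^2/2 - sin(2*b/3)/2


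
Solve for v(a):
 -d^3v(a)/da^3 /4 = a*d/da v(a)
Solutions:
 v(a) = C1 + Integral(C2*airyai(-2^(2/3)*a) + C3*airybi(-2^(2/3)*a), a)


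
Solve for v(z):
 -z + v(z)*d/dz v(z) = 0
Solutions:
 v(z) = -sqrt(C1 + z^2)
 v(z) = sqrt(C1 + z^2)


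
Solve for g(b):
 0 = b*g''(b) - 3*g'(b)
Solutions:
 g(b) = C1 + C2*b^4


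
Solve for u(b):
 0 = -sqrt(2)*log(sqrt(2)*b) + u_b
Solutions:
 u(b) = C1 + sqrt(2)*b*log(b) - sqrt(2)*b + sqrt(2)*b*log(2)/2


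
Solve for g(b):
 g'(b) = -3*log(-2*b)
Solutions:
 g(b) = C1 - 3*b*log(-b) + 3*b*(1 - log(2))


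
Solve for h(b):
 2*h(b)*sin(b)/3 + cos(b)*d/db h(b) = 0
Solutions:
 h(b) = C1*cos(b)^(2/3)


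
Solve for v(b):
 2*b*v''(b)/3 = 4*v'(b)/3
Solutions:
 v(b) = C1 + C2*b^3


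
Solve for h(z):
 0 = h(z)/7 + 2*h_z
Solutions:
 h(z) = C1*exp(-z/14)


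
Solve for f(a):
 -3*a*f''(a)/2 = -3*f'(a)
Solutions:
 f(a) = C1 + C2*a^3


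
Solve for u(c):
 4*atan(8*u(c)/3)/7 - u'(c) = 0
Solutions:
 Integral(1/atan(8*_y/3), (_y, u(c))) = C1 + 4*c/7


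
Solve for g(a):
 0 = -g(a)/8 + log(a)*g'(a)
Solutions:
 g(a) = C1*exp(li(a)/8)


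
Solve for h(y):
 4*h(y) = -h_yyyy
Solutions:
 h(y) = (C1*sin(y) + C2*cos(y))*exp(-y) + (C3*sin(y) + C4*cos(y))*exp(y)


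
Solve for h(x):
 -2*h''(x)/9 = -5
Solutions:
 h(x) = C1 + C2*x + 45*x^2/4


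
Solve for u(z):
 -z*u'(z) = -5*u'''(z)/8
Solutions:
 u(z) = C1 + Integral(C2*airyai(2*5^(2/3)*z/5) + C3*airybi(2*5^(2/3)*z/5), z)


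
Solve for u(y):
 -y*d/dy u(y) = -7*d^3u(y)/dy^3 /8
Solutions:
 u(y) = C1 + Integral(C2*airyai(2*7^(2/3)*y/7) + C3*airybi(2*7^(2/3)*y/7), y)


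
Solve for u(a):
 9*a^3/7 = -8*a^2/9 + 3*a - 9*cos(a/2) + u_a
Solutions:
 u(a) = C1 + 9*a^4/28 + 8*a^3/27 - 3*a^2/2 + 18*sin(a/2)


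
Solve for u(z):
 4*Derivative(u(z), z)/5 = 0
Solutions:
 u(z) = C1


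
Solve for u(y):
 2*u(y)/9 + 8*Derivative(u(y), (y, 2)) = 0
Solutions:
 u(y) = C1*sin(y/6) + C2*cos(y/6)


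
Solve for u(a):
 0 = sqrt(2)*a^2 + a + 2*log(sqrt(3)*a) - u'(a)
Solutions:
 u(a) = C1 + sqrt(2)*a^3/3 + a^2/2 + 2*a*log(a) - 2*a + a*log(3)


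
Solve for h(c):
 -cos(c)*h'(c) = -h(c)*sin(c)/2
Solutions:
 h(c) = C1/sqrt(cos(c))


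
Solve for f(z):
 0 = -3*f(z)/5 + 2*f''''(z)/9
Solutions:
 f(z) = C1*exp(-30^(3/4)*z/10) + C2*exp(30^(3/4)*z/10) + C3*sin(30^(3/4)*z/10) + C4*cos(30^(3/4)*z/10)


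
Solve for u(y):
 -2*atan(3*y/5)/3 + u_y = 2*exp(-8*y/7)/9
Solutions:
 u(y) = C1 + 2*y*atan(3*y/5)/3 - 5*log(9*y^2 + 25)/9 - 7*exp(-8*y/7)/36


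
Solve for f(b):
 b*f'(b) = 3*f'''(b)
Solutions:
 f(b) = C1 + Integral(C2*airyai(3^(2/3)*b/3) + C3*airybi(3^(2/3)*b/3), b)


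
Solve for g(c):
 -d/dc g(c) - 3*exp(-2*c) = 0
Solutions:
 g(c) = C1 + 3*exp(-2*c)/2


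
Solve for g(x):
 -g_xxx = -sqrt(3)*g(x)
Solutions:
 g(x) = C3*exp(3^(1/6)*x) + (C1*sin(3^(2/3)*x/2) + C2*cos(3^(2/3)*x/2))*exp(-3^(1/6)*x/2)


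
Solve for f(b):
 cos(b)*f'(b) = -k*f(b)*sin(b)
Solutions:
 f(b) = C1*exp(k*log(cos(b)))


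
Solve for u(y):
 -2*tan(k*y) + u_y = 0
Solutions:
 u(y) = C1 + 2*Piecewise((-log(cos(k*y))/k, Ne(k, 0)), (0, True))


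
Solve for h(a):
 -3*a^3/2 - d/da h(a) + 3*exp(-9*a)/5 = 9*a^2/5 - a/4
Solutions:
 h(a) = C1 - 3*a^4/8 - 3*a^3/5 + a^2/8 - exp(-9*a)/15


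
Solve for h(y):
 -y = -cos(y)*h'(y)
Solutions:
 h(y) = C1 + Integral(y/cos(y), y)


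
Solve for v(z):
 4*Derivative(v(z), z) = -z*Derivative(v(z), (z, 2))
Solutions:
 v(z) = C1 + C2/z^3


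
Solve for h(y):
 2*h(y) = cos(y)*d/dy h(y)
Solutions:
 h(y) = C1*(sin(y) + 1)/(sin(y) - 1)


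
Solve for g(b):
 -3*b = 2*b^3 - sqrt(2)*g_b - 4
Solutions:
 g(b) = C1 + sqrt(2)*b^4/4 + 3*sqrt(2)*b^2/4 - 2*sqrt(2)*b


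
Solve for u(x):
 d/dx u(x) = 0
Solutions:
 u(x) = C1


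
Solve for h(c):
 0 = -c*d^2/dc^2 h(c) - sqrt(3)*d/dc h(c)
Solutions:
 h(c) = C1 + C2*c^(1 - sqrt(3))


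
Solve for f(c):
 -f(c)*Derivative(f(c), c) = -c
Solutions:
 f(c) = -sqrt(C1 + c^2)
 f(c) = sqrt(C1 + c^2)


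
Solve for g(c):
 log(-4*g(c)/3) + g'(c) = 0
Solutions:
 Integral(1/(log(-_y) - log(3) + 2*log(2)), (_y, g(c))) = C1 - c


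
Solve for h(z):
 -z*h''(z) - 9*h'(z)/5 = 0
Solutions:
 h(z) = C1 + C2/z^(4/5)


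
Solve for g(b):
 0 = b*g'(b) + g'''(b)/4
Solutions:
 g(b) = C1 + Integral(C2*airyai(-2^(2/3)*b) + C3*airybi(-2^(2/3)*b), b)


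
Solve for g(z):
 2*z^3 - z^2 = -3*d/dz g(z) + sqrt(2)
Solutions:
 g(z) = C1 - z^4/6 + z^3/9 + sqrt(2)*z/3


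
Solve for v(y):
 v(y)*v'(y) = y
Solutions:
 v(y) = -sqrt(C1 + y^2)
 v(y) = sqrt(C1 + y^2)


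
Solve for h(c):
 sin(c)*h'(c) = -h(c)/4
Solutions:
 h(c) = C1*(cos(c) + 1)^(1/8)/(cos(c) - 1)^(1/8)


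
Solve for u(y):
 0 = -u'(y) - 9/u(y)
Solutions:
 u(y) = -sqrt(C1 - 18*y)
 u(y) = sqrt(C1 - 18*y)


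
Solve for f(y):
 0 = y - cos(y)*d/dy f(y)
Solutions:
 f(y) = C1 + Integral(y/cos(y), y)


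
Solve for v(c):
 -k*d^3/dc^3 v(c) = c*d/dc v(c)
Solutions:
 v(c) = C1 + Integral(C2*airyai(c*(-1/k)^(1/3)) + C3*airybi(c*(-1/k)^(1/3)), c)


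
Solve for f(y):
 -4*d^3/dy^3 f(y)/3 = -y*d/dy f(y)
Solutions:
 f(y) = C1 + Integral(C2*airyai(6^(1/3)*y/2) + C3*airybi(6^(1/3)*y/2), y)


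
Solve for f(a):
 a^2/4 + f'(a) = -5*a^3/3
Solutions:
 f(a) = C1 - 5*a^4/12 - a^3/12


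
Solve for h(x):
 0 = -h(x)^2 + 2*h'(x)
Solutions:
 h(x) = -2/(C1 + x)


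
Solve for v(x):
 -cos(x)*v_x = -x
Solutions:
 v(x) = C1 + Integral(x/cos(x), x)


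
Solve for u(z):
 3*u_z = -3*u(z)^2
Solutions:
 u(z) = 1/(C1 + z)


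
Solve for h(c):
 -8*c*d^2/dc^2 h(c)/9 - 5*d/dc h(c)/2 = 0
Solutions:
 h(c) = C1 + C2/c^(29/16)


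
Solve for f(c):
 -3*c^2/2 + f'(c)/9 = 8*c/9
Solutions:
 f(c) = C1 + 9*c^3/2 + 4*c^2


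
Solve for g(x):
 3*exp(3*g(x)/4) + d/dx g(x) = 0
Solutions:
 g(x) = 4*log(1/(C1 + 9*x))/3 + 8*log(2)/3
 g(x) = 4*log((-6^(2/3) - 3*2^(2/3)*3^(1/6)*I)*(1/(C1 + 3*x))^(1/3)/6)
 g(x) = 4*log((-6^(2/3) + 3*2^(2/3)*3^(1/6)*I)*(1/(C1 + 3*x))^(1/3)/6)


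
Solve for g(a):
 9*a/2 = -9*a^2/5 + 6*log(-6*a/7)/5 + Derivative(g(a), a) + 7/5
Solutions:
 g(a) = C1 + 3*a^3/5 + 9*a^2/4 - 6*a*log(-a)/5 + a*(-6*log(6) - 1 + 6*log(7))/5


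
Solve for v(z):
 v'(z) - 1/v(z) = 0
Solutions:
 v(z) = -sqrt(C1 + 2*z)
 v(z) = sqrt(C1 + 2*z)


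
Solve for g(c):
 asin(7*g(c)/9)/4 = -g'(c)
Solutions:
 Integral(1/asin(7*_y/9), (_y, g(c))) = C1 - c/4


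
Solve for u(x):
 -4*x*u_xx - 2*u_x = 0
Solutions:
 u(x) = C1 + C2*sqrt(x)


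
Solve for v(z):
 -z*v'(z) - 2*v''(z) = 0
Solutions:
 v(z) = C1 + C2*erf(z/2)


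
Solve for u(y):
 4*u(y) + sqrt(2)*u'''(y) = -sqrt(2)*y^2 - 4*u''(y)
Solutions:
 u(y) = C1*exp(y*(-4*sqrt(2) + 8/(3*sqrt(354) + 43*sqrt(2))^(1/3) + (3*sqrt(354) + 43*sqrt(2))^(1/3))/6)*sin(sqrt(3)*y*(-(3*sqrt(354) + 43*sqrt(2))^(1/3) + 8/(3*sqrt(354) + 43*sqrt(2))^(1/3))/6) + C2*exp(y*(-4*sqrt(2) + 8/(3*sqrt(354) + 43*sqrt(2))^(1/3) + (3*sqrt(354) + 43*sqrt(2))^(1/3))/6)*cos(sqrt(3)*y*(-(3*sqrt(354) + 43*sqrt(2))^(1/3) + 8/(3*sqrt(354) + 43*sqrt(2))^(1/3))/6) + C3*exp(-y*(8/(3*sqrt(354) + 43*sqrt(2))^(1/3) + 2*sqrt(2) + (3*sqrt(354) + 43*sqrt(2))^(1/3))/3) - sqrt(2)*y^2/4 + sqrt(2)/2


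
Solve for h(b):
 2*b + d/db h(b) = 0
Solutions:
 h(b) = C1 - b^2


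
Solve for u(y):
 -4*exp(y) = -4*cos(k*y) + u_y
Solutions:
 u(y) = C1 - 4*exp(y) + 4*sin(k*y)/k


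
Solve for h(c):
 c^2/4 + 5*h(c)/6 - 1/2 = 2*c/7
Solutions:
 h(c) = -3*c^2/10 + 12*c/35 + 3/5


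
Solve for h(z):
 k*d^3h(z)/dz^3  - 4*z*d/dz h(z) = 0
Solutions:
 h(z) = C1 + Integral(C2*airyai(2^(2/3)*z*(1/k)^(1/3)) + C3*airybi(2^(2/3)*z*(1/k)^(1/3)), z)


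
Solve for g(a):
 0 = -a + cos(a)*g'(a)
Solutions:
 g(a) = C1 + Integral(a/cos(a), a)


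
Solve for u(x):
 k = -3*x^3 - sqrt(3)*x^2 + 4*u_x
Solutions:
 u(x) = C1 + k*x/4 + 3*x^4/16 + sqrt(3)*x^3/12


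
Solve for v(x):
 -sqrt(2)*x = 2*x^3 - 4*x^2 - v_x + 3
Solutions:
 v(x) = C1 + x^4/2 - 4*x^3/3 + sqrt(2)*x^2/2 + 3*x


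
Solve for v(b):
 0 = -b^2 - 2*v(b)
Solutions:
 v(b) = -b^2/2


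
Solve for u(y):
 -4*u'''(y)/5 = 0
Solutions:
 u(y) = C1 + C2*y + C3*y^2


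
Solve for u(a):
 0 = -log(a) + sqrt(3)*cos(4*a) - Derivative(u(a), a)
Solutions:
 u(a) = C1 - a*log(a) + a + sqrt(3)*sin(4*a)/4


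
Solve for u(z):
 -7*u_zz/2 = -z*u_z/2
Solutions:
 u(z) = C1 + C2*erfi(sqrt(14)*z/14)


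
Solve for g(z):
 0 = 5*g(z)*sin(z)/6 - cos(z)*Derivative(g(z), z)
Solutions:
 g(z) = C1/cos(z)^(5/6)


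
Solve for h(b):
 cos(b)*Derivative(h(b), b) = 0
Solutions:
 h(b) = C1


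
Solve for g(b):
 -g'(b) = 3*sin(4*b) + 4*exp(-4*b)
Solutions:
 g(b) = C1 + 3*cos(4*b)/4 + exp(-4*b)


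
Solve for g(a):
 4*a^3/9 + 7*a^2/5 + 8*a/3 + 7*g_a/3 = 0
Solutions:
 g(a) = C1 - a^4/21 - a^3/5 - 4*a^2/7


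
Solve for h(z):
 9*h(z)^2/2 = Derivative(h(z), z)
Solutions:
 h(z) = -2/(C1 + 9*z)


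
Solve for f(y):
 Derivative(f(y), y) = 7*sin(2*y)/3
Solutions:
 f(y) = C1 - 7*cos(2*y)/6


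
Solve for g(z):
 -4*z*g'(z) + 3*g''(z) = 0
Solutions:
 g(z) = C1 + C2*erfi(sqrt(6)*z/3)


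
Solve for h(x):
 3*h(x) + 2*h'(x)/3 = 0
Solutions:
 h(x) = C1*exp(-9*x/2)


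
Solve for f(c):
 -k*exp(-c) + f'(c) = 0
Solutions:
 f(c) = C1 - k*exp(-c)


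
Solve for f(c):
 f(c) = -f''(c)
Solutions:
 f(c) = C1*sin(c) + C2*cos(c)


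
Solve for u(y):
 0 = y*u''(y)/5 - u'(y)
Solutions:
 u(y) = C1 + C2*y^6


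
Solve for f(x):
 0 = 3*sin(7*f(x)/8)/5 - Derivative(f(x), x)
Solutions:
 -3*x/5 + 4*log(cos(7*f(x)/8) - 1)/7 - 4*log(cos(7*f(x)/8) + 1)/7 = C1


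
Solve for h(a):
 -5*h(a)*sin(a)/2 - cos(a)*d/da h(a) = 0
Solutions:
 h(a) = C1*cos(a)^(5/2)


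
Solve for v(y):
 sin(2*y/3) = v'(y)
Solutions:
 v(y) = C1 - 3*cos(2*y/3)/2


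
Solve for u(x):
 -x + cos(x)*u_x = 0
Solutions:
 u(x) = C1 + Integral(x/cos(x), x)


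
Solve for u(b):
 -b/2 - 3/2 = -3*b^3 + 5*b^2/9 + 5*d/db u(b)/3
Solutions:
 u(b) = C1 + 9*b^4/20 - b^3/9 - 3*b^2/20 - 9*b/10


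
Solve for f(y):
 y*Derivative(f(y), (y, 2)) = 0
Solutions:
 f(y) = C1 + C2*y


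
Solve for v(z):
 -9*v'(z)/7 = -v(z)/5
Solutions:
 v(z) = C1*exp(7*z/45)


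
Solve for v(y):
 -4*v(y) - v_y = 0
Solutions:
 v(y) = C1*exp(-4*y)


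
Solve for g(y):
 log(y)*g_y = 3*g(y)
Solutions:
 g(y) = C1*exp(3*li(y))


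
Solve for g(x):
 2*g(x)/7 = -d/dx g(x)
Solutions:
 g(x) = C1*exp(-2*x/7)


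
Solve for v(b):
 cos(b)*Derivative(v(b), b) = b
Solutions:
 v(b) = C1 + Integral(b/cos(b), b)


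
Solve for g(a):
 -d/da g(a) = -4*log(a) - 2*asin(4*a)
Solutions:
 g(a) = C1 + 4*a*log(a) + 2*a*asin(4*a) - 4*a + sqrt(1 - 16*a^2)/2


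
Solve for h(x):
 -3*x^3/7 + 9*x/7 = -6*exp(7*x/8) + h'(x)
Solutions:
 h(x) = C1 - 3*x^4/28 + 9*x^2/14 + 48*exp(7*x/8)/7


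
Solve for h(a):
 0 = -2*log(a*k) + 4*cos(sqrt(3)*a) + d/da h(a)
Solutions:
 h(a) = C1 + 2*a*log(a*k) - 2*a - 4*sqrt(3)*sin(sqrt(3)*a)/3


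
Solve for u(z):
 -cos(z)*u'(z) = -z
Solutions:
 u(z) = C1 + Integral(z/cos(z), z)


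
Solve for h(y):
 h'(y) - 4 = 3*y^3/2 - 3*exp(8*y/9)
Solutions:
 h(y) = C1 + 3*y^4/8 + 4*y - 27*exp(8*y/9)/8


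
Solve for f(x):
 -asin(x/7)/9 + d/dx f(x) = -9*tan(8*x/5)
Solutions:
 f(x) = C1 + x*asin(x/7)/9 + sqrt(49 - x^2)/9 + 45*log(cos(8*x/5))/8


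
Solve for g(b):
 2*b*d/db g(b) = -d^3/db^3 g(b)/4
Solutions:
 g(b) = C1 + Integral(C2*airyai(-2*b) + C3*airybi(-2*b), b)


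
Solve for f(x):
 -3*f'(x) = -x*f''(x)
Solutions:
 f(x) = C1 + C2*x^4


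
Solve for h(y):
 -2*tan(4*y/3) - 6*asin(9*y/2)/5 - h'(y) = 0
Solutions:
 h(y) = C1 - 6*y*asin(9*y/2)/5 - 2*sqrt(4 - 81*y^2)/15 + 3*log(cos(4*y/3))/2


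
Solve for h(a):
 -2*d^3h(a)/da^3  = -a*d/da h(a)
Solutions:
 h(a) = C1 + Integral(C2*airyai(2^(2/3)*a/2) + C3*airybi(2^(2/3)*a/2), a)


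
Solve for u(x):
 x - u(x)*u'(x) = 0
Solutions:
 u(x) = -sqrt(C1 + x^2)
 u(x) = sqrt(C1 + x^2)


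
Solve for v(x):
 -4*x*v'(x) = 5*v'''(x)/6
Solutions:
 v(x) = C1 + Integral(C2*airyai(-2*3^(1/3)*5^(2/3)*x/5) + C3*airybi(-2*3^(1/3)*5^(2/3)*x/5), x)


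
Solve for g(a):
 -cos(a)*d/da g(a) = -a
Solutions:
 g(a) = C1 + Integral(a/cos(a), a)


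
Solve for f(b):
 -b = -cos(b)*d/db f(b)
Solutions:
 f(b) = C1 + Integral(b/cos(b), b)


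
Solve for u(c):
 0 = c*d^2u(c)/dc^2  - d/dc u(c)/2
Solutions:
 u(c) = C1 + C2*c^(3/2)


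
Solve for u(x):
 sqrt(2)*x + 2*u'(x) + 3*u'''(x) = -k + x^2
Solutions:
 u(x) = C1 + C2*sin(sqrt(6)*x/3) + C3*cos(sqrt(6)*x/3) - k*x/2 + x^3/6 - sqrt(2)*x^2/4 - 3*x/2


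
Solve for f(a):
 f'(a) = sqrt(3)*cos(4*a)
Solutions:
 f(a) = C1 + sqrt(3)*sin(4*a)/4


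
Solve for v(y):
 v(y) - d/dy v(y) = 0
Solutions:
 v(y) = C1*exp(y)


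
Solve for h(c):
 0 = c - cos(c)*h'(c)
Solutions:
 h(c) = C1 + Integral(c/cos(c), c)


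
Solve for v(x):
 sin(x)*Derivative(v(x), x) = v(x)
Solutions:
 v(x) = C1*sqrt(cos(x) - 1)/sqrt(cos(x) + 1)


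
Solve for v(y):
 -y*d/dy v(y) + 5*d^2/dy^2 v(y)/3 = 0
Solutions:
 v(y) = C1 + C2*erfi(sqrt(30)*y/10)


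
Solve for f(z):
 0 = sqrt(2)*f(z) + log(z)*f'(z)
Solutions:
 f(z) = C1*exp(-sqrt(2)*li(z))


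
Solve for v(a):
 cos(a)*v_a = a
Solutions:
 v(a) = C1 + Integral(a/cos(a), a)


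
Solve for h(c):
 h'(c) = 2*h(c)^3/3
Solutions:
 h(c) = -sqrt(6)*sqrt(-1/(C1 + 2*c))/2
 h(c) = sqrt(6)*sqrt(-1/(C1 + 2*c))/2


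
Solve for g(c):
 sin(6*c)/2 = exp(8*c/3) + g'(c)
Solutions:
 g(c) = C1 - 3*exp(8*c/3)/8 - cos(6*c)/12


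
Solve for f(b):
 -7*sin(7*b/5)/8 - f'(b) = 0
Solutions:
 f(b) = C1 + 5*cos(7*b/5)/8


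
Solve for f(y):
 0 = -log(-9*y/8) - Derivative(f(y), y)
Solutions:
 f(y) = C1 - y*log(-y) + y*(-2*log(3) + 1 + 3*log(2))


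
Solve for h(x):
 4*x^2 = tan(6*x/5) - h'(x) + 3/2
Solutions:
 h(x) = C1 - 4*x^3/3 + 3*x/2 - 5*log(cos(6*x/5))/6


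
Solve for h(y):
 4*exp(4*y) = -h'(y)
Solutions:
 h(y) = C1 - exp(4*y)


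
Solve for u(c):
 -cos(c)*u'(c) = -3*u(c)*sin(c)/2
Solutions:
 u(c) = C1/cos(c)^(3/2)


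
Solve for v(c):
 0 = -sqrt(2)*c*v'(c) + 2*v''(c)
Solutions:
 v(c) = C1 + C2*erfi(2^(1/4)*c/2)


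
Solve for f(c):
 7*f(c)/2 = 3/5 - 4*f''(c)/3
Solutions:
 f(c) = C1*sin(sqrt(42)*c/4) + C2*cos(sqrt(42)*c/4) + 6/35


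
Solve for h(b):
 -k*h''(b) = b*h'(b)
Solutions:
 h(b) = C1 + C2*sqrt(k)*erf(sqrt(2)*b*sqrt(1/k)/2)


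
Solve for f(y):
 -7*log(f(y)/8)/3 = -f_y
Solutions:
 3*Integral(1/(-log(_y) + 3*log(2)), (_y, f(y)))/7 = C1 - y


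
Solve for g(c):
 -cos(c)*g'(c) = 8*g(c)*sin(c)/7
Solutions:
 g(c) = C1*cos(c)^(8/7)


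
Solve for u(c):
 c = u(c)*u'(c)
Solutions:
 u(c) = -sqrt(C1 + c^2)
 u(c) = sqrt(C1 + c^2)


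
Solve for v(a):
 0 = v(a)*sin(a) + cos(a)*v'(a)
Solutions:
 v(a) = C1*cos(a)


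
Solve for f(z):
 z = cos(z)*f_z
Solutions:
 f(z) = C1 + Integral(z/cos(z), z)


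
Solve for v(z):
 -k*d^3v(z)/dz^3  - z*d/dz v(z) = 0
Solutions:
 v(z) = C1 + Integral(C2*airyai(z*(-1/k)^(1/3)) + C3*airybi(z*(-1/k)^(1/3)), z)


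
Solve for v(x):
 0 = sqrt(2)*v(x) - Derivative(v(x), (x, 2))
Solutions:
 v(x) = C1*exp(-2^(1/4)*x) + C2*exp(2^(1/4)*x)


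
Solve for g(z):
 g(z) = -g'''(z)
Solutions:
 g(z) = C3*exp(-z) + (C1*sin(sqrt(3)*z/2) + C2*cos(sqrt(3)*z/2))*exp(z/2)


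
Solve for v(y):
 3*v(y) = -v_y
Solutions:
 v(y) = C1*exp(-3*y)


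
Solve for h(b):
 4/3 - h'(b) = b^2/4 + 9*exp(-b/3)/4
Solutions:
 h(b) = C1 - b^3/12 + 4*b/3 + 27*exp(-b/3)/4


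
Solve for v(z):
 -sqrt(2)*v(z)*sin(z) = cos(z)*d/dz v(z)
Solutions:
 v(z) = C1*cos(z)^(sqrt(2))


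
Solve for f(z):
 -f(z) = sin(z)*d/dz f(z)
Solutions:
 f(z) = C1*sqrt(cos(z) + 1)/sqrt(cos(z) - 1)


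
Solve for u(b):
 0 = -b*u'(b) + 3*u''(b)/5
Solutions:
 u(b) = C1 + C2*erfi(sqrt(30)*b/6)


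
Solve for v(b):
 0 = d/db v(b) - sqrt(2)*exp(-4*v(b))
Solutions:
 v(b) = log(-I*(C1 + 4*sqrt(2)*b)^(1/4))
 v(b) = log(I*(C1 + 4*sqrt(2)*b)^(1/4))
 v(b) = log(-(C1 + 4*sqrt(2)*b)^(1/4))
 v(b) = log(C1 + 4*sqrt(2)*b)/4


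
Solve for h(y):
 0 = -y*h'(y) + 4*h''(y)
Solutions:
 h(y) = C1 + C2*erfi(sqrt(2)*y/4)


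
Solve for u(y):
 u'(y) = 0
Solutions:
 u(y) = C1


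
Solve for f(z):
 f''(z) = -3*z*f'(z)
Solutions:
 f(z) = C1 + C2*erf(sqrt(6)*z/2)


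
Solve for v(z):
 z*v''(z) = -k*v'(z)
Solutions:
 v(z) = C1 + z^(1 - re(k))*(C2*sin(log(z)*Abs(im(k))) + C3*cos(log(z)*im(k)))


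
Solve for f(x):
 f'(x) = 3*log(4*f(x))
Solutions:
 -Integral(1/(log(_y) + 2*log(2)), (_y, f(x)))/3 = C1 - x


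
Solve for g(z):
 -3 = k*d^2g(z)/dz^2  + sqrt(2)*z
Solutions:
 g(z) = C1 + C2*z - sqrt(2)*z^3/(6*k) - 3*z^2/(2*k)


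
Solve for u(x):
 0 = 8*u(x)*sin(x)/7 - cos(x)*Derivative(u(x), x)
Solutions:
 u(x) = C1/cos(x)^(8/7)


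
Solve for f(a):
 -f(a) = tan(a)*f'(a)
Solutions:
 f(a) = C1/sin(a)


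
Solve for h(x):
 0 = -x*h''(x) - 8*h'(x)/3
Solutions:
 h(x) = C1 + C2/x^(5/3)


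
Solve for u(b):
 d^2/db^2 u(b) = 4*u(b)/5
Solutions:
 u(b) = C1*exp(-2*sqrt(5)*b/5) + C2*exp(2*sqrt(5)*b/5)


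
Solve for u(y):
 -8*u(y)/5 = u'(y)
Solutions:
 u(y) = C1*exp(-8*y/5)


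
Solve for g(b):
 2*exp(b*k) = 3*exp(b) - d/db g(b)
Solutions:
 g(b) = C1 + 3*exp(b) - 2*exp(b*k)/k


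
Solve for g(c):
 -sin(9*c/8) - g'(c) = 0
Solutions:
 g(c) = C1 + 8*cos(9*c/8)/9


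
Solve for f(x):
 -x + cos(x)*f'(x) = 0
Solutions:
 f(x) = C1 + Integral(x/cos(x), x)


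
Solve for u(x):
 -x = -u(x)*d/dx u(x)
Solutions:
 u(x) = -sqrt(C1 + x^2)
 u(x) = sqrt(C1 + x^2)


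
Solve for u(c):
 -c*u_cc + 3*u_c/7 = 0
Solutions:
 u(c) = C1 + C2*c^(10/7)


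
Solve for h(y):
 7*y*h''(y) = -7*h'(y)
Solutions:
 h(y) = C1 + C2*log(y)


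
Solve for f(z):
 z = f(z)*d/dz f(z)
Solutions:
 f(z) = -sqrt(C1 + z^2)
 f(z) = sqrt(C1 + z^2)


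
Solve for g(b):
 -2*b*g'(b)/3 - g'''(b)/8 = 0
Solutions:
 g(b) = C1 + Integral(C2*airyai(-2*2^(1/3)*3^(2/3)*b/3) + C3*airybi(-2*2^(1/3)*3^(2/3)*b/3), b)


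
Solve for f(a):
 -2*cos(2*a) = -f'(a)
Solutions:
 f(a) = C1 + sin(2*a)


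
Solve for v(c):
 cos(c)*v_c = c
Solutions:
 v(c) = C1 + Integral(c/cos(c), c)


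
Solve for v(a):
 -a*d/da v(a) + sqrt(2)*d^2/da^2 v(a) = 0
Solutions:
 v(a) = C1 + C2*erfi(2^(1/4)*a/2)


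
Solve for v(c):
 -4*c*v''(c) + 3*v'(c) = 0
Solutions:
 v(c) = C1 + C2*c^(7/4)


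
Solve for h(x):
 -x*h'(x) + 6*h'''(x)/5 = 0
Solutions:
 h(x) = C1 + Integral(C2*airyai(5^(1/3)*6^(2/3)*x/6) + C3*airybi(5^(1/3)*6^(2/3)*x/6), x)


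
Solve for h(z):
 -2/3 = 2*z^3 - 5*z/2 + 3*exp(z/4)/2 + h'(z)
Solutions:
 h(z) = C1 - z^4/2 + 5*z^2/4 - 2*z/3 - 6*exp(z/4)


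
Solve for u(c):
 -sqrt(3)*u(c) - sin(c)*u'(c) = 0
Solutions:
 u(c) = C1*(cos(c) + 1)^(sqrt(3)/2)/(cos(c) - 1)^(sqrt(3)/2)


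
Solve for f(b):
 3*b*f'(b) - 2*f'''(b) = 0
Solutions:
 f(b) = C1 + Integral(C2*airyai(2^(2/3)*3^(1/3)*b/2) + C3*airybi(2^(2/3)*3^(1/3)*b/2), b)


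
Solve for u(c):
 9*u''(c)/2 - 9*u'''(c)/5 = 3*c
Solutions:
 u(c) = C1 + C2*c + C3*exp(5*c/2) + c^3/9 + 2*c^2/15


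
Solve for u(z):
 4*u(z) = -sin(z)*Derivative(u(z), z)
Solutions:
 u(z) = C1*(cos(z)^2 + 2*cos(z) + 1)/(cos(z)^2 - 2*cos(z) + 1)


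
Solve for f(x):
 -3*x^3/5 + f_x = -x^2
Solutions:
 f(x) = C1 + 3*x^4/20 - x^3/3


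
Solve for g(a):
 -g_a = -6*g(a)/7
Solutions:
 g(a) = C1*exp(6*a/7)


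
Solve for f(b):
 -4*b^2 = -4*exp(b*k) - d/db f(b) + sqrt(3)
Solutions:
 f(b) = C1 + 4*b^3/3 + sqrt(3)*b - 4*exp(b*k)/k


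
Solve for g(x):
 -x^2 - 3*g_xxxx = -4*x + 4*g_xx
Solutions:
 g(x) = C1 + C2*x + C3*sin(2*sqrt(3)*x/3) + C4*cos(2*sqrt(3)*x/3) - x^4/48 + x^3/6 + 3*x^2/16


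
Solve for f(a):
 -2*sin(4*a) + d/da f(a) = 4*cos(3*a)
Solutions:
 f(a) = C1 + 4*sin(3*a)/3 - cos(4*a)/2
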